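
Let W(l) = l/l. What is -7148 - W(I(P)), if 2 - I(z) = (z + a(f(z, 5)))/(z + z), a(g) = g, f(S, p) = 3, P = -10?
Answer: -7149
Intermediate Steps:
I(z) = 2 - (3 + z)/(2*z) (I(z) = 2 - (z + 3)/(z + z) = 2 - (3 + z)/(2*z))
W(l) = 1
-7148 - W(I(P)) = -7148 - 1*1 = -7148 - 1 = -7149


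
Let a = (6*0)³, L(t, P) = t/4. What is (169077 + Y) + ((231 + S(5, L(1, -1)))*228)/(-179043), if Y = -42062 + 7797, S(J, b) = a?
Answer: 8045697416/59681 ≈ 1.3481e+5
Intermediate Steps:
L(t, P) = t/4 (L(t, P) = t*(¼) = t/4)
a = 0 (a = 0³ = 0)
S(J, b) = 0
Y = -34265
(169077 + Y) + ((231 + S(5, L(1, -1)))*228)/(-179043) = (169077 - 34265) + ((231 + 0)*228)/(-179043) = 134812 + (231*228)*(-1/179043) = 134812 + 52668*(-1/179043) = 134812 - 17556/59681 = 8045697416/59681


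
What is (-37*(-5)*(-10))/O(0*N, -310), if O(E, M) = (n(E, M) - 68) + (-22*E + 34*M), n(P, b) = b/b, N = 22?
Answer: 1850/10607 ≈ 0.17441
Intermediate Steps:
n(P, b) = 1
O(E, M) = -67 - 22*E + 34*M (O(E, M) = (1 - 68) + (-22*E + 34*M) = -67 + (-22*E + 34*M) = -67 - 22*E + 34*M)
(-37*(-5)*(-10))/O(0*N, -310) = (-37*(-5)*(-10))/(-67 - 0*22 + 34*(-310)) = (185*(-10))/(-67 - 22*0 - 10540) = -1850/(-67 + 0 - 10540) = -1850/(-10607) = -1850*(-1/10607) = 1850/10607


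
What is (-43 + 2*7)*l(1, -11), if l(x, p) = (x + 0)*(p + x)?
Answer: 290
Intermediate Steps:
l(x, p) = x*(p + x)
(-43 + 2*7)*l(1, -11) = (-43 + 2*7)*(1*(-11 + 1)) = (-43 + 14)*(1*(-10)) = -29*(-10) = 290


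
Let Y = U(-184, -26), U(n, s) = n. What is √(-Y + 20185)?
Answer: √20369 ≈ 142.72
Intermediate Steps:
Y = -184
√(-Y + 20185) = √(-1*(-184) + 20185) = √(184 + 20185) = √20369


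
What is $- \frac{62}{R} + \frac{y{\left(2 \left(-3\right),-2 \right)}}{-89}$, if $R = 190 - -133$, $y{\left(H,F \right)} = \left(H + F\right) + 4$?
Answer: $- \frac{4226}{28747} \approx -0.14701$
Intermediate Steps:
$y{\left(H,F \right)} = 4 + F + H$ ($y{\left(H,F \right)} = \left(F + H\right) + 4 = 4 + F + H$)
$R = 323$ ($R = 190 + 133 = 323$)
$- \frac{62}{R} + \frac{y{\left(2 \left(-3\right),-2 \right)}}{-89} = - \frac{62}{323} + \frac{4 - 2 + 2 \left(-3\right)}{-89} = \left(-62\right) \frac{1}{323} + \left(4 - 2 - 6\right) \left(- \frac{1}{89}\right) = - \frac{62}{323} - - \frac{4}{89} = - \frac{62}{323} + \frac{4}{89} = - \frac{4226}{28747}$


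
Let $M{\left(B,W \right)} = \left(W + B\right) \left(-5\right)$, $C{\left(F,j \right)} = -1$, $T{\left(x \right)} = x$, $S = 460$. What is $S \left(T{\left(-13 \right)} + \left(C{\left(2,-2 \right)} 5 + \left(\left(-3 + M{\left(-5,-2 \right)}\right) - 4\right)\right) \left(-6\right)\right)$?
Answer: $-69460$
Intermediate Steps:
$M{\left(B,W \right)} = - 5 B - 5 W$ ($M{\left(B,W \right)} = \left(B + W\right) \left(-5\right) = - 5 B - 5 W$)
$S \left(T{\left(-13 \right)} + \left(C{\left(2,-2 \right)} 5 + \left(\left(-3 + M{\left(-5,-2 \right)}\right) - 4\right)\right) \left(-6\right)\right) = 460 \left(-13 + \left(\left(-1\right) 5 - -28\right) \left(-6\right)\right) = 460 \left(-13 + \left(-5 + \left(\left(-3 + \left(25 + 10\right)\right) - 4\right)\right) \left(-6\right)\right) = 460 \left(-13 + \left(-5 + \left(\left(-3 + 35\right) - 4\right)\right) \left(-6\right)\right) = 460 \left(-13 + \left(-5 + \left(32 - 4\right)\right) \left(-6\right)\right) = 460 \left(-13 + \left(-5 + 28\right) \left(-6\right)\right) = 460 \left(-13 + 23 \left(-6\right)\right) = 460 \left(-13 - 138\right) = 460 \left(-151\right) = -69460$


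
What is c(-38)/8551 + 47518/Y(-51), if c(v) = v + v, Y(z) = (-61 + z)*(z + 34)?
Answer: 11946521/478856 ≈ 24.948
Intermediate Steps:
Y(z) = (-61 + z)*(34 + z)
c(v) = 2*v
c(-38)/8551 + 47518/Y(-51) = (2*(-38))/8551 + 47518/(-2074 + (-51)**2 - 27*(-51)) = -76*1/8551 + 47518/(-2074 + 2601 + 1377) = -76/8551 + 47518/1904 = -76/8551 + 47518*(1/1904) = -76/8551 + 23759/952 = 11946521/478856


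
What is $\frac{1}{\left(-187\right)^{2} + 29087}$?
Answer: $\frac{1}{64056} \approx 1.5611 \cdot 10^{-5}$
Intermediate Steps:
$\frac{1}{\left(-187\right)^{2} + 29087} = \frac{1}{34969 + 29087} = \frac{1}{64056}$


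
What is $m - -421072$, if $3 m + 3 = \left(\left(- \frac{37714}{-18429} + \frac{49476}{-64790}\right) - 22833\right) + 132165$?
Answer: $\frac{1391206049527}{3040785} \approx 4.5752 \cdot 10^{5}$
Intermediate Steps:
$m = \frac{110816628007}{3040785}$ ($m = -1 + \frac{\left(\left(- \frac{37714}{-18429} + \frac{49476}{-64790}\right) - 22833\right) + 132165}{3} = -1 + \frac{\left(\left(\left(-37714\right) \left(- \frac{1}{18429}\right) + 49476 \left(- \frac{1}{64790}\right)\right) - 22833\right) + 132165}{3} = -1 + \frac{\left(\left(\frac{37714}{18429} - \frac{42}{55}\right) - 22833\right) + 132165}{3} = -1 + \frac{\left(\frac{1300252}{1013595} - 22833\right) + 132165}{3} = -1 + \frac{- \frac{23142114383}{1013595} + 132165}{3} = -1 + \frac{1}{3} \cdot \frac{110819668792}{1013595} = -1 + \frac{110819668792}{3040785} = \frac{110816628007}{3040785} \approx 36443.0$)
$m - -421072 = \frac{110816628007}{3040785} - -421072 = \frac{110816628007}{3040785} + 421072 = \frac{1391206049527}{3040785}$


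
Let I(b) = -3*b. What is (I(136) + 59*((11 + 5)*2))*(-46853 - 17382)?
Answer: -95067800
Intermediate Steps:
(I(136) + 59*((11 + 5)*2))*(-46853 - 17382) = (-3*136 + 59*((11 + 5)*2))*(-46853 - 17382) = (-408 + 59*(16*2))*(-64235) = (-408 + 59*32)*(-64235) = (-408 + 1888)*(-64235) = 1480*(-64235) = -95067800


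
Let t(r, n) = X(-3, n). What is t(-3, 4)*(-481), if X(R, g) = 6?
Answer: -2886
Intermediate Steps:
t(r, n) = 6
t(-3, 4)*(-481) = 6*(-481) = -2886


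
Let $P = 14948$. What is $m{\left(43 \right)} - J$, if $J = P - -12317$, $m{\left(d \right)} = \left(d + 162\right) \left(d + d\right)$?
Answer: $-9635$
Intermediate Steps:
$m{\left(d \right)} = 2 d \left(162 + d\right)$ ($m{\left(d \right)} = \left(162 + d\right) 2 d = 2 d \left(162 + d\right)$)
$J = 27265$ ($J = 14948 - -12317 = 14948 + 12317 = 27265$)
$m{\left(43 \right)} - J = 2 \cdot 43 \left(162 + 43\right) - 27265 = 2 \cdot 43 \cdot 205 - 27265 = 17630 - 27265 = -9635$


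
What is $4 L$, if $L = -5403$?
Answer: $-21612$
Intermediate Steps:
$4 L = 4 \left(-5403\right) = -21612$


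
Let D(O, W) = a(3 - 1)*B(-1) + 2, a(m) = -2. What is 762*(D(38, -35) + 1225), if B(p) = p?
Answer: 936498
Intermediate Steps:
D(O, W) = 4 (D(O, W) = -2*(-1) + 2 = 2 + 2 = 4)
762*(D(38, -35) + 1225) = 762*(4 + 1225) = 762*1229 = 936498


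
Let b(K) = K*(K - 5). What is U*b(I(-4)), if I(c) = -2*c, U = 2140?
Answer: 51360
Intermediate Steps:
b(K) = K*(-5 + K)
U*b(I(-4)) = 2140*((-2*(-4))*(-5 - 2*(-4))) = 2140*(8*(-5 + 8)) = 2140*(8*3) = 2140*24 = 51360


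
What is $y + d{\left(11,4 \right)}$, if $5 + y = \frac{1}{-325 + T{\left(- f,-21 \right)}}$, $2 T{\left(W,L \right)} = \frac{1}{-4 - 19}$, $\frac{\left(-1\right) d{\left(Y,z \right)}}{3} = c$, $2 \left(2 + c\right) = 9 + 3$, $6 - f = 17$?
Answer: $- \frac{254213}{14951} \approx -17.003$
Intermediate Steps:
$f = -11$ ($f = 6 - 17 = -11$)
$c = 4$ ($c = -2 + \frac{9 + 3}{2} = -2 + \frac{1}{2} \cdot 12 = -2 + 6 = 4$)
$d{\left(Y,z \right)} = -12$ ($d{\left(Y,z \right)} = \left(-3\right) 4 = -12$)
$T{\left(W,L \right)} = - \frac{1}{46}$ ($T{\left(W,L \right)} = \frac{1}{2 \left(-4 - 19\right)} = \frac{1}{2 \left(-23\right)} = \frac{1}{2} \left(- \frac{1}{23}\right) = - \frac{1}{46}$)
$y = - \frac{74801}{14951}$ ($y = -5 + \frac{1}{-325 - \frac{1}{46}} = -5 + \frac{1}{- \frac{14951}{46}} = -5 - \frac{46}{14951} = - \frac{74801}{14951} \approx -5.0031$)
$y + d{\left(11,4 \right)} = - \frac{74801}{14951} - 12 = - \frac{254213}{14951}$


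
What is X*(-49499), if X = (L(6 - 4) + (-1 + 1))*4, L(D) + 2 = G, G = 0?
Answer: 395992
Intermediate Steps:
L(D) = -2 (L(D) = -2 + 0 = -2)
X = -8 (X = (-2 + (-1 + 1))*4 = (-2 + 0)*4 = -2*4 = -8)
X*(-49499) = -8*(-49499) = 395992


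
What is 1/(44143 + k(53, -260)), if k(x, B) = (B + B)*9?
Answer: 1/39463 ≈ 2.5340e-5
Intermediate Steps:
k(x, B) = 18*B (k(x, B) = (2*B)*9 = 18*B)
1/(44143 + k(53, -260)) = 1/(44143 + 18*(-260)) = 1/(44143 - 4680) = 1/39463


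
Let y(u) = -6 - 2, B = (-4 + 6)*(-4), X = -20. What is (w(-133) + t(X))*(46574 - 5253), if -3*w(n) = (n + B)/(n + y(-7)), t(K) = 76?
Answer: 9379867/3 ≈ 3.1266e+6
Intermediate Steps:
B = -8 (B = 2*(-4) = -8)
y(u) = -8
w(n) = -1/3 (w(n) = -(n - 8)/(3*(n - 8)) = -(-8 + n)/(3*(-8 + n)) = -1/3*1 = -1/3)
(w(-133) + t(X))*(46574 - 5253) = (-1/3 + 76)*(46574 - 5253) = (227/3)*41321 = 9379867/3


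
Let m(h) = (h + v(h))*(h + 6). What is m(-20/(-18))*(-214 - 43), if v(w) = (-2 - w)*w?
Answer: 3125120/729 ≈ 4286.9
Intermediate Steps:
v(w) = w*(-2 - w)
m(h) = (6 + h)*(h - h*(2 + h)) (m(h) = (h - h*(2 + h))*(h + 6) = (h - h*(2 + h))*(6 + h) = (6 + h)*(h - h*(2 + h)))
m(-20/(-18))*(-214 - 43) = ((-20/(-18))*(-6 - (-20/(-18))² - (-140)/(-18)))*(-214 - 43) = ((-20*(-1/18))*(-6 - (-20*(-1/18))² - (-140)*(-1)/18))*(-257) = (10*(-6 - (10/9)² - 7*10/9)/9)*(-257) = (10*(-6 - 1*100/81 - 70/9)/9)*(-257) = (10*(-6 - 100/81 - 70/9)/9)*(-257) = ((10/9)*(-1216/81))*(-257) = -12160/729*(-257) = 3125120/729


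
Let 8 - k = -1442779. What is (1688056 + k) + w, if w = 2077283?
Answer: 5208126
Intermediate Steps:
k = 1442787 (k = 8 - 1*(-1442779) = 8 + 1442779 = 1442787)
(1688056 + k) + w = (1688056 + 1442787) + 2077283 = 3130843 + 2077283 = 5208126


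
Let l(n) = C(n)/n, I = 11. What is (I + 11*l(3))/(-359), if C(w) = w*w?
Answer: -44/359 ≈ -0.12256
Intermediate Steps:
C(w) = w**2
l(n) = n (l(n) = n**2/n = n)
(I + 11*l(3))/(-359) = (11 + 11*3)/(-359) = (11 + 33)*(-1/359) = 44*(-1/359) = -44/359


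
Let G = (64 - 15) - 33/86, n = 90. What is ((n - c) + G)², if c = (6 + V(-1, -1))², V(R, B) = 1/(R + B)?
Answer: 347412321/29584 ≈ 11743.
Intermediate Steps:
V(R, B) = 1/(B + R)
c = 121/4 (c = (6 + 1/(-1 - 1))² = (6 + 1/(-2))² = (6 - ½)² = (11/2)² = 121/4 ≈ 30.250)
G = 4181/86 (G = 49 - 33*1/86 = 49 - 33/86 = 4181/86 ≈ 48.616)
((n - c) + G)² = ((90 - 1*121/4) + 4181/86)² = ((90 - 121/4) + 4181/86)² = (239/4 + 4181/86)² = (18639/172)² = 347412321/29584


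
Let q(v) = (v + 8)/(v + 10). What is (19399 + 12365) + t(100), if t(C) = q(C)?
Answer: 1747074/55 ≈ 31765.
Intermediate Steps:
q(v) = (8 + v)/(10 + v)
t(C) = (8 + C)/(10 + C)
(19399 + 12365) + t(100) = (19399 + 12365) + (8 + 100)/(10 + 100) = 31764 + 108/110 = 31764 + (1/110)*108 = 31764 + 54/55 = 1747074/55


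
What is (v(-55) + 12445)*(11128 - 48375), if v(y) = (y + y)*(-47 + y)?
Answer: -881450255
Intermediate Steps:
v(y) = 2*y*(-47 + y) (v(y) = (2*y)*(-47 + y) = 2*y*(-47 + y))
(v(-55) + 12445)*(11128 - 48375) = (2*(-55)*(-47 - 55) + 12445)*(11128 - 48375) = (2*(-55)*(-102) + 12445)*(-37247) = (11220 + 12445)*(-37247) = 23665*(-37247) = -881450255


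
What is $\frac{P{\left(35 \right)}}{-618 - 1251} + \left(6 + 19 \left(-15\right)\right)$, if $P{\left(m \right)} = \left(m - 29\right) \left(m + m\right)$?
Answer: $- \frac{24851}{89} \approx -279.22$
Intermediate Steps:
$P{\left(m \right)} = 2 m \left(-29 + m\right)$ ($P{\left(m \right)} = \left(-29 + m\right) 2 m = 2 m \left(-29 + m\right)$)
$\frac{P{\left(35 \right)}}{-618 - 1251} + \left(6 + 19 \left(-15\right)\right) = \frac{2 \cdot 35 \left(-29 + 35\right)}{-618 - 1251} + \left(6 + 19 \left(-15\right)\right) = \frac{2 \cdot 35 \cdot 6}{-1869} + \left(6 - 285\right) = \left(- \frac{1}{1869}\right) 420 - 279 = - \frac{20}{89} - 279 = - \frac{24851}{89}$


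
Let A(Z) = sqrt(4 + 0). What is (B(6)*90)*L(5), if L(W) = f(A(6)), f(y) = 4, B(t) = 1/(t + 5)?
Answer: 360/11 ≈ 32.727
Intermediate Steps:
B(t) = 1/(5 + t)
A(Z) = 2 (A(Z) = sqrt(4) = 2)
L(W) = 4
(B(6)*90)*L(5) = (90/(5 + 6))*4 = (90/11)*4 = 360/11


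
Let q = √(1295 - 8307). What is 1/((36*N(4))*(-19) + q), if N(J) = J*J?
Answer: -2736/29944537 - I*√1753/59889074 ≈ -9.1369e-5 - 6.9911e-7*I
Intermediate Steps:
N(J) = J²
q = 2*I*√1753 (q = √(-7012) = 2*I*√1753 ≈ 83.738*I)
1/((36*N(4))*(-19) + q) = 1/((36*4²)*(-19) + 2*I*√1753) = 1/((36*16)*(-19) + 2*I*√1753) = 1/(576*(-19) + 2*I*√1753) = 1/(-10944 + 2*I*√1753)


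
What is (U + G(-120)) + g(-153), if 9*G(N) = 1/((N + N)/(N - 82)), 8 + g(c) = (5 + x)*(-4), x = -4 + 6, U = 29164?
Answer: 31458341/1080 ≈ 29128.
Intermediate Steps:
x = 2
g(c) = -36 (g(c) = -8 + (5 + 2)*(-4) = -8 + 7*(-4) = -8 - 28 = -36)
G(N) = (-82 + N)/(18*N) (G(N) = 1/(9*(((N + N)/(N - 82)))) = 1/(9*(((2*N)/(-82 + N)))) = 1/(9*((2*N/(-82 + N)))) = ((-82 + N)/(2*N))/9 = (-82 + N)/(18*N))
(U + G(-120)) + g(-153) = (29164 + (1/18)*(-82 - 120)/(-120)) - 36 = (29164 + (1/18)*(-1/120)*(-202)) - 36 = (29164 + 101/1080) - 36 = 31497221/1080 - 36 = 31458341/1080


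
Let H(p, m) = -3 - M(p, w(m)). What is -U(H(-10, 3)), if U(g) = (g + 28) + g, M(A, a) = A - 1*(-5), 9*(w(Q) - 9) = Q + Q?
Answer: -32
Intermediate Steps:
w(Q) = 9 + 2*Q/9 (w(Q) = 9 + (Q + Q)/9 = 9 + (2*Q)/9 = 9 + 2*Q/9)
M(A, a) = 5 + A (M(A, a) = A + 5 = 5 + A)
H(p, m) = -8 - p (H(p, m) = -3 - (5 + p) = -3 + (-5 - p) = -8 - p)
U(g) = 28 + 2*g (U(g) = (28 + g) + g = 28 + 2*g)
-U(H(-10, 3)) = -(28 + 2*(-8 - 1*(-10))) = -(28 + 2*(-8 + 10)) = -(28 + 2*2) = -(28 + 4) = -1*32 = -32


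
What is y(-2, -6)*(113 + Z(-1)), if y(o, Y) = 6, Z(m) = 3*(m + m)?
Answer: 642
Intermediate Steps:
Z(m) = 6*m (Z(m) = 3*(2*m) = 6*m)
y(-2, -6)*(113 + Z(-1)) = 6*(113 + 6*(-1)) = 6*(113 - 6) = 6*107 = 642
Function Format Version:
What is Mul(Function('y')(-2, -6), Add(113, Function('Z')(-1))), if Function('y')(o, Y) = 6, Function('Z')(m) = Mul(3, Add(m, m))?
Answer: 642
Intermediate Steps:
Function('Z')(m) = Mul(6, m) (Function('Z')(m) = Mul(3, Mul(2, m)) = Mul(6, m))
Mul(Function('y')(-2, -6), Add(113, Function('Z')(-1))) = Mul(6, Add(113, Mul(6, -1))) = Mul(6, Add(113, -6)) = Mul(6, 107) = 642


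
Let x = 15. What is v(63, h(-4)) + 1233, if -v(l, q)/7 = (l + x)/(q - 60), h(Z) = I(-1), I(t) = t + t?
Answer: 38496/31 ≈ 1241.8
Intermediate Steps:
I(t) = 2*t
h(Z) = -2 (h(Z) = 2*(-1) = -2)
v(l, q) = -7*(15 + l)/(-60 + q) (v(l, q) = -7*(l + 15)/(q - 60) = -7*(15 + l)/(-60 + q))
v(63, h(-4)) + 1233 = 7*(-15 - 1*63)/(-60 - 2) + 1233 = 7*(-15 - 63)/(-62) + 1233 = 7*(-1/62)*(-78) + 1233 = 273/31 + 1233 = 38496/31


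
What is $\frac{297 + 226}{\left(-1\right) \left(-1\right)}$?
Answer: $523$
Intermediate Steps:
$\frac{297 + 226}{\left(-1\right) \left(-1\right)} = \frac{523}{1} = 523 \cdot 1 = 523$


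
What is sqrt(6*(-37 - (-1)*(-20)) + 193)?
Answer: I*sqrt(149) ≈ 12.207*I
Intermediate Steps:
sqrt(6*(-37 - (-1)*(-20)) + 193) = sqrt(6*(-37 - 1*20) + 193) = sqrt(6*(-37 - 20) + 193) = sqrt(6*(-57) + 193) = sqrt(-342 + 193) = sqrt(-149) = I*sqrt(149)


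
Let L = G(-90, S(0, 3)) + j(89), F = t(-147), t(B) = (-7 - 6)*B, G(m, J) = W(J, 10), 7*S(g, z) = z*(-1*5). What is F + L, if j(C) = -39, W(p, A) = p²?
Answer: 91953/49 ≈ 1876.6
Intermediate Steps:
S(g, z) = -5*z/7 (S(g, z) = (z*(-1*5))/7 = (z*(-5))/7 = (-5*z)/7 = -5*z/7)
G(m, J) = J²
t(B) = -13*B
F = 1911 (F = -13*(-147) = 1911)
L = -1686/49 (L = (-5/7*3)² - 39 = (-15/7)² - 39 = 225/49 - 39 = -1686/49 ≈ -34.408)
F + L = 1911 - 1686/49 = 91953/49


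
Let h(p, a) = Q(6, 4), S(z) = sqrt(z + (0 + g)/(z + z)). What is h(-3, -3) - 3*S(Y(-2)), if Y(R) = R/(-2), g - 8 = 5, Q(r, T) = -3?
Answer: -3 - 3*sqrt(30)/2 ≈ -11.216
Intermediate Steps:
g = 13 (g = 8 + 5 = 13)
Y(R) = -R/2 (Y(R) = R*(-1/2) = -R/2)
S(z) = sqrt(z + 13/(2*z)) (S(z) = sqrt(z + (0 + 13)/(z + z)) = sqrt(z + 13/((2*z))) = sqrt(z + 13*(1/(2*z))) = sqrt(z + 13/(2*z)))
h(p, a) = -3
h(-3, -3) - 3*S(Y(-2)) = -3 - 3*sqrt(4*(-1/2*(-2)) + 26/((-1/2*(-2))))/2 = -3 - 3*sqrt(4*1 + 26/1)/2 = -3 - 3*sqrt(4 + 26*1)/2 = -3 - 3*sqrt(4 + 26)/2 = -3 - 3*sqrt(30)/2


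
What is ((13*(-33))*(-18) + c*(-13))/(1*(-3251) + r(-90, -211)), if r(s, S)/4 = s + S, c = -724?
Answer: -17134/4455 ≈ -3.8460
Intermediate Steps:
r(s, S) = 4*S + 4*s (r(s, S) = 4*(s + S) = 4*(S + s) = 4*S + 4*s)
((13*(-33))*(-18) + c*(-13))/(1*(-3251) + r(-90, -211)) = ((13*(-33))*(-18) - 724*(-13))/(1*(-3251) + (4*(-211) + 4*(-90))) = (-429*(-18) + 9412)/(-3251 + (-844 - 360)) = (7722 + 9412)/(-3251 - 1204) = 17134/(-4455) = 17134*(-1/4455) = -17134/4455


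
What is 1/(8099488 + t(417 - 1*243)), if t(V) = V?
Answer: 1/8099662 ≈ 1.2346e-7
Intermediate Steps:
1/(8099488 + t(417 - 1*243)) = 1/(8099488 + (417 - 1*243)) = 1/(8099488 + (417 - 243)) = 1/(8099488 + 174) = 1/8099662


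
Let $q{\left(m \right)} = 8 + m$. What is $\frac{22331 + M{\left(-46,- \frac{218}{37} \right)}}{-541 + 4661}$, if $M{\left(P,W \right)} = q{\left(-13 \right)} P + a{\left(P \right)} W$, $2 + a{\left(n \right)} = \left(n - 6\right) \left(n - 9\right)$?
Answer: $\frac{211713}{152440} \approx 1.3888$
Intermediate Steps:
$a{\left(n \right)} = -2 + \left(-9 + n\right) \left(-6 + n\right)$ ($a{\left(n \right)} = -2 + \left(n - 6\right) \left(n - 9\right) = -2 + \left(-6 + n\right) \left(-9 + n\right) = -2 + \left(-9 + n\right) \left(-6 + n\right)$)
$M{\left(P,W \right)} = - 5 P + W \left(52 + P^{2} - 15 P\right)$ ($M{\left(P,W \right)} = \left(8 - 13\right) P + \left(52 + P^{2} - 15 P\right) W = - 5 P + W \left(52 + P^{2} - 15 P\right)$)
$\frac{22331 + M{\left(-46,- \frac{218}{37} \right)}}{-541 + 4661} = \frac{22331 + \left(\left(-5\right) \left(-46\right) + - \frac{218}{37} \left(52 + \left(-46\right)^{2} - -690\right)\right)}{-541 + 4661} = \frac{22331 + \left(230 + \left(-218\right) \frac{1}{37} \left(52 + 2116 + 690\right)\right)}{4120} = \left(22331 + \left(230 - \frac{623044}{37}\right)\right) \frac{1}{4120} = \left(22331 - \frac{614534}{37}\right) \frac{1}{4120} = \frac{211713}{37} \cdot \frac{1}{4120} = \frac{211713}{152440}$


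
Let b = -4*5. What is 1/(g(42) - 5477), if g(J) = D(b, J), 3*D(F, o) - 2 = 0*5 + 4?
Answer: -1/5475 ≈ -0.00018265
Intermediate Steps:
b = -20
D(F, o) = 2 (D(F, o) = ⅔ + (0*5 + 4)/3 = ⅔ + (0 + 4)/3 = ⅔ + (⅓)*4 = ⅔ + 4/3 = 2)
g(J) = 2
1/(g(42) - 5477) = 1/(2 - 5477) = 1/(-5475) = -1/5475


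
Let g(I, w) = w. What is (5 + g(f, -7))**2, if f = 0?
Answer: 4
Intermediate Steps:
(5 + g(f, -7))**2 = (5 - 7)**2 = (-2)**2 = 4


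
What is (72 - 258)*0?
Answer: 0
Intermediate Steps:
(72 - 258)*0 = -186*0 = 0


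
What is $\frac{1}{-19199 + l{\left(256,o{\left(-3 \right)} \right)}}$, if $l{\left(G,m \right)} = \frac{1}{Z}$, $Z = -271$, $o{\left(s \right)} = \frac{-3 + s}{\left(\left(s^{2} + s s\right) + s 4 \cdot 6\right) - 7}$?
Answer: $- \frac{271}{5202930} \approx -5.2086 \cdot 10^{-5}$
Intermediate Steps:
$o{\left(s \right)} = \frac{-3 + s}{-7 + 2 s^{2} + 24 s}$ ($o{\left(s \right)} = \frac{-3 + s}{\left(\left(s^{2} + s^{2}\right) + 4 s 6\right) - 7} = \frac{-3 + s}{\left(2 s^{2} + 24 s\right) - 7} = \frac{-3 + s}{-7 + 2 s^{2} + 24 s}$)
$l{\left(G,m \right)} = - \frac{1}{271}$ ($l{\left(G,m \right)} = \frac{1}{-271} = - \frac{1}{271}$)
$\frac{1}{-19199 + l{\left(256,o{\left(-3 \right)} \right)}} = \frac{1}{-19199 - \frac{1}{271}} = \frac{1}{- \frac{5202930}{271}} = - \frac{271}{5202930}$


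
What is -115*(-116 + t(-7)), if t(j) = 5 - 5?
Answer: 13340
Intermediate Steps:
t(j) = 0
-115*(-116 + t(-7)) = -115*(-116 + 0) = -115*(-116) = 13340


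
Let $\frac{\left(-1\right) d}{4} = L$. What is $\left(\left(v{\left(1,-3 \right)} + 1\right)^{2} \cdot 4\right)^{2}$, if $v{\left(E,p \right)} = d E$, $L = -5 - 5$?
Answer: $45212176$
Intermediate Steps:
$L = -10$
$d = 40$ ($d = \left(-4\right) \left(-10\right) = 40$)
$v{\left(E,p \right)} = 40 E$
$\left(\left(v{\left(1,-3 \right)} + 1\right)^{2} \cdot 4\right)^{2} = \left(\left(40 \cdot 1 + 1\right)^{2} \cdot 4\right)^{2} = \left(\left(40 + 1\right)^{2} \cdot 4\right)^{2} = \left(41^{2} \cdot 4\right)^{2} = \left(1681 \cdot 4\right)^{2} = 6724^{2} = 45212176$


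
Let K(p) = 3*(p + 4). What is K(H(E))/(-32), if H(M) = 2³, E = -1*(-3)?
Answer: -9/8 ≈ -1.1250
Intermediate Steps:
E = 3
H(M) = 8
K(p) = 12 + 3*p (K(p) = 3*(4 + p) = 12 + 3*p)
K(H(E))/(-32) = (12 + 3*8)/(-32) = (12 + 24)*(-1/32) = 36*(-1/32) = -9/8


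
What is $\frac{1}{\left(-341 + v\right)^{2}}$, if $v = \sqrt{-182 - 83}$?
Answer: $\frac{1}{\left(341 - i \sqrt{265}\right)^{2}} \approx 8.5413 \cdot 10^{-6} + 8.1736 \cdot 10^{-7} i$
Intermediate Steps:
$v = i \sqrt{265}$ ($v = \sqrt{-265} = i \sqrt{265} \approx 16.279 i$)
$\frac{1}{\left(-341 + v\right)^{2}} = \frac{1}{\left(-341 + i \sqrt{265}\right)^{2}}$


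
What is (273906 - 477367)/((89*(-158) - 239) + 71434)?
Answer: -203461/57133 ≈ -3.5612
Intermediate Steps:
(273906 - 477367)/((89*(-158) - 239) + 71434) = -203461/((-14062 - 239) + 71434) = -203461/(-14301 + 71434) = -203461/57133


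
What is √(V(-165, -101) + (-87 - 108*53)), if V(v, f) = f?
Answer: 2*I*√1478 ≈ 76.89*I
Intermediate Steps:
√(V(-165, -101) + (-87 - 108*53)) = √(-101 + (-87 - 108*53)) = √(-101 + (-87 - 5724)) = √(-101 - 5811) = √(-5912) = 2*I*√1478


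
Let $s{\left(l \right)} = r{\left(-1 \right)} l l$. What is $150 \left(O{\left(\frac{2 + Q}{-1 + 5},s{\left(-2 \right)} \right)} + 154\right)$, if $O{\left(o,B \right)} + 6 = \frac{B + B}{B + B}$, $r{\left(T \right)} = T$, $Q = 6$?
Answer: $22350$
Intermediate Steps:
$s{\left(l \right)} = - l^{2}$ ($s{\left(l \right)} = - l l = - l^{2}$)
$O{\left(o,B \right)} = -5$ ($O{\left(o,B \right)} = -6 + \frac{B + B}{B + B} = -6 + \frac{2 B}{2 B} = -6 + 2 B \frac{1}{2 B} = -6 + 1 = -5$)
$150 \left(O{\left(\frac{2 + Q}{-1 + 5},s{\left(-2 \right)} \right)} + 154\right) = 150 \left(-5 + 154\right) = 150 \cdot 149 = 22350$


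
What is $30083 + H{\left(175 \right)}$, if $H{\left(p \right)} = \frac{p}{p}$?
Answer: $30084$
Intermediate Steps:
$H{\left(p \right)} = 1$
$30083 + H{\left(175 \right)} = 30083 + 1 = 30084$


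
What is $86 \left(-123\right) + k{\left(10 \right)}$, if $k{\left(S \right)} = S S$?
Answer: $-10478$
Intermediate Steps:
$k{\left(S \right)} = S^{2}$
$86 \left(-123\right) + k{\left(10 \right)} = 86 \left(-123\right) + 10^{2} = -10578 + 100 = -10478$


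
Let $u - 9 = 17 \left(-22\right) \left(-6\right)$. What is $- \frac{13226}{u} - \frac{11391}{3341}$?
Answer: $- \frac{69851989}{7527273} \approx -9.2798$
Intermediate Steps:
$u = 2253$ ($u = 9 + 17 \left(-22\right) \left(-6\right) = 9 - -2244 = 9 + 2244 = 2253$)
$- \frac{13226}{u} - \frac{11391}{3341} = - \frac{13226}{2253} - \frac{11391}{3341} = - \frac{69851989}{7527273}$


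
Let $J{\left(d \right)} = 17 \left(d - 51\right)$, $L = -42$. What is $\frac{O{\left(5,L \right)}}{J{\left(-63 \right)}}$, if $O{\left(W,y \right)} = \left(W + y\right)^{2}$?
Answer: $- \frac{1369}{1938} \approx -0.7064$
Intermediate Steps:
$J{\left(d \right)} = -867 + 17 d$ ($J{\left(d \right)} = 17 \left(d - 51\right) = 17 \left(-51 + d\right) = -867 + 17 d$)
$\frac{O{\left(5,L \right)}}{J{\left(-63 \right)}} = \frac{\left(5 - 42\right)^{2}}{-867 + 17 \left(-63\right)} = \frac{\left(-37\right)^{2}}{-867 - 1071} = \frac{1369}{-1938} = 1369 \left(- \frac{1}{1938}\right) = - \frac{1369}{1938}$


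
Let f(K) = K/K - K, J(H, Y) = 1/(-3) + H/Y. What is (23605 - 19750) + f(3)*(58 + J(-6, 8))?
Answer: 22447/6 ≈ 3741.2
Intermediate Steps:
J(H, Y) = -1/3 + H/Y (J(H, Y) = 1*(-1/3) + H/Y = -1/3 + H/Y)
f(K) = 1 - K
(23605 - 19750) + f(3)*(58 + J(-6, 8)) = (23605 - 19750) + (1 - 1*3)*(58 + (-6 - 1/3*8)/8) = 3855 + (1 - 3)*(58 + (-6 - 8/3)/8) = 3855 - 2*(58 + (1/8)*(-26/3)) = 3855 - 2*(58 - 13/12) = 3855 - 2*683/12 = 3855 - 683/6 = 22447/6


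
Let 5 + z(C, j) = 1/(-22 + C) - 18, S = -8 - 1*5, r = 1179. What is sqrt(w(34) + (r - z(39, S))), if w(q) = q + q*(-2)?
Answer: 19*sqrt(935)/17 ≈ 34.175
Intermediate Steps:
S = -13 (S = -8 - 5 = -13)
w(q) = -q (w(q) = q - 2*q = -q)
z(C, j) = -23 + 1/(-22 + C) (z(C, j) = -5 + (1/(-22 + C) - 18) = -5 + (-18 + 1/(-22 + C)) = -23 + 1/(-22 + C))
sqrt(w(34) + (r - z(39, S))) = sqrt(-1*34 + (1179 - (507 - 23*39)/(-22 + 39))) = sqrt(-34 + (1179 - (507 - 897)/17)) = sqrt(-34 + (1179 - (-390)/17)) = sqrt(-34 + (1179 - 1*(-390/17))) = sqrt(-34 + (1179 + 390/17)) = sqrt(-34 + 20433/17) = sqrt(19855/17) = 19*sqrt(935)/17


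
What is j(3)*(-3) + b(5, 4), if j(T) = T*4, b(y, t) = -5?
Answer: -41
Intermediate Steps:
j(T) = 4*T
j(3)*(-3) + b(5, 4) = (4*3)*(-3) - 5 = 12*(-3) - 5 = -36 - 5 = -41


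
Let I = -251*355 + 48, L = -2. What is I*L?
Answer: 178114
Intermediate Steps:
I = -89057 (I = -89105 + 48 = -89057)
I*L = -89057*(-2) = 178114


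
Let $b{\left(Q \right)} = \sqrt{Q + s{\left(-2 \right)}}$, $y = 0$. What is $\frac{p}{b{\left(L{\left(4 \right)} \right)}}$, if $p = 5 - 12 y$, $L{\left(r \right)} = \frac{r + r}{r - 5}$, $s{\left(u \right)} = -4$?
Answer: $- \frac{5 i \sqrt{3}}{6} \approx - 1.4434 i$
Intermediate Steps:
$L{\left(r \right)} = \frac{2 r}{-5 + r}$
$b{\left(Q \right)} = \sqrt{-4 + Q}$ ($b{\left(Q \right)} = \sqrt{Q - 4} = \sqrt{-4 + Q}$)
$p = 5$ ($p = 5 - 0 = 5 + 0 = 5$)
$\frac{p}{b{\left(L{\left(4 \right)} \right)}} = \frac{5}{\sqrt{-4 + 2 \cdot 4 \frac{1}{-5 + 4}}} = \frac{5}{\sqrt{-4 + 2 \cdot 4 \frac{1}{-1}}} = \frac{5}{\sqrt{-4 + 2 \cdot 4 \left(-1\right)}} = \frac{5}{\sqrt{-4 - 8}} = \frac{5}{\sqrt{-12}} = \frac{5}{2 i \sqrt{3}} = 5 \left(- \frac{i \sqrt{3}}{6}\right) = - \frac{5 i \sqrt{3}}{6}$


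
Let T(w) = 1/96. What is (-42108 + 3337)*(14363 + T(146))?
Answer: -53459354579/96 ≈ -5.5687e+8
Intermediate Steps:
T(w) = 1/96
(-42108 + 3337)*(14363 + T(146)) = (-42108 + 3337)*(14363 + 1/96) = -38771*1378849/96 = -53459354579/96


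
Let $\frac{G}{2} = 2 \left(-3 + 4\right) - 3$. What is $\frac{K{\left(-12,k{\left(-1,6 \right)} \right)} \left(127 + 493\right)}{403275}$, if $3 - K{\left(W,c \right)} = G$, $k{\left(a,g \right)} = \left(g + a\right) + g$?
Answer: $\frac{124}{16131} \approx 0.0076871$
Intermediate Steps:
$k{\left(a,g \right)} = a + 2 g$ ($k{\left(a,g \right)} = \left(a + g\right) + g = a + 2 g$)
$G = -2$ ($G = 2 \left(2 \left(-3 + 4\right) - 3\right) = 2 \left(2 \cdot 1 - 3\right) = 2 \left(2 - 3\right) = 2 \left(-1\right) = -2$)
$K{\left(W,c \right)} = 5$ ($K{\left(W,c \right)} = 3 - -2 = 3 + 2 = 5$)
$\frac{K{\left(-12,k{\left(-1,6 \right)} \right)} \left(127 + 493\right)}{403275} = \frac{5 \left(127 + 493\right)}{403275} = 5 \cdot 620 \cdot \frac{1}{403275} = 3100 \cdot \frac{1}{403275} = \frac{124}{16131}$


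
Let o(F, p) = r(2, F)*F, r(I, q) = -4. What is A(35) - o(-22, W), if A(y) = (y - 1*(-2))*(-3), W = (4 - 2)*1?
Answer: -199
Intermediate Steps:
W = 2 (W = 2*1 = 2)
A(y) = -6 - 3*y (A(y) = (y + 2)*(-3) = (2 + y)*(-3) = -6 - 3*y)
o(F, p) = -4*F
A(35) - o(-22, W) = (-6 - 3*35) - (-4)*(-22) = (-6 - 105) - 1*88 = -111 - 88 = -199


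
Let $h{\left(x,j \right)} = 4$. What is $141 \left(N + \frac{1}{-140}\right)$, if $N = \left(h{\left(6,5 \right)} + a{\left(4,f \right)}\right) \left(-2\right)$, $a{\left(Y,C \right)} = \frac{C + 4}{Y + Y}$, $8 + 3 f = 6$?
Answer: $- \frac{174511}{140} \approx -1246.5$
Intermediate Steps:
$f = - \frac{2}{3}$ ($f = - \frac{8}{3} + \frac{1}{3} \cdot 6 = - \frac{8}{3} + 2 = - \frac{2}{3} \approx -0.66667$)
$a{\left(Y,C \right)} = \frac{4 + C}{2 Y}$
$N = - \frac{53}{6}$ ($N = \left(4 + \frac{4 - \frac{2}{3}}{2 \cdot 4}\right) \left(-2\right) = \left(4 + \frac{1}{2} \cdot \frac{1}{4} \cdot \frac{10}{3}\right) \left(-2\right) = \left(4 + \frac{5}{12}\right) \left(-2\right) = \frac{53}{12} \left(-2\right) = - \frac{53}{6} \approx -8.8333$)
$141 \left(N + \frac{1}{-140}\right) = 141 \left(- \frac{53}{6} + \frac{1}{-140}\right) = 141 \left(- \frac{53}{6} - \frac{1}{140}\right) = 141 \left(- \frac{3713}{420}\right) = - \frac{174511}{140}$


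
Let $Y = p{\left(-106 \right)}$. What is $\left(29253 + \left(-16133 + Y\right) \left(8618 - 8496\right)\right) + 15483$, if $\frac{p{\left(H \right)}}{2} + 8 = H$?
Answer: $-1951306$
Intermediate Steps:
$p{\left(H \right)} = -16 + 2 H$
$Y = -228$ ($Y = -16 + 2 \left(-106\right) = -16 - 212 = -228$)
$\left(29253 + \left(-16133 + Y\right) \left(8618 - 8496\right)\right) + 15483 = \left(29253 + \left(-16133 - 228\right) \left(8618 - 8496\right)\right) + 15483 = \left(29253 - 1996042\right) + 15483 = -1966789 + 15483 = -1951306$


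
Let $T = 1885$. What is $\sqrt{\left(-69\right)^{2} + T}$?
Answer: $\sqrt{6646} \approx 81.523$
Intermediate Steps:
$\sqrt{\left(-69\right)^{2} + T} = \sqrt{\left(-69\right)^{2} + 1885} = \sqrt{4761 + 1885} = \sqrt{6646}$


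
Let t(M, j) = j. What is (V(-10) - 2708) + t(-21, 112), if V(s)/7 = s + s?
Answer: -2736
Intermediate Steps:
V(s) = 14*s (V(s) = 7*(s + s) = 7*(2*s) = 14*s)
(V(-10) - 2708) + t(-21, 112) = (14*(-10) - 2708) + 112 = (-140 - 2708) + 112 = -2848 + 112 = -2736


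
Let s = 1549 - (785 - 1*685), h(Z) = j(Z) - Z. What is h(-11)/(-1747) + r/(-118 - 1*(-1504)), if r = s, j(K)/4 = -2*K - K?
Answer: 37035/38434 ≈ 0.96360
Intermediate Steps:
j(K) = -12*K (j(K) = 4*(-2*K - K) = 4*(-3*K) = -12*K)
h(Z) = -13*Z (h(Z) = -12*Z - Z = -13*Z)
s = 1449 (s = 1549 - (785 - 685) = 1549 - 1*100 = 1549 - 100 = 1449)
r = 1449
h(-11)/(-1747) + r/(-118 - 1*(-1504)) = -13*(-11)/(-1747) + 1449/(-118 - 1*(-1504)) = 143*(-1/1747) + 1449/(-118 + 1504) = -143/1747 + 1449/1386 = -143/1747 + 1449*(1/1386) = -143/1747 + 23/22 = 37035/38434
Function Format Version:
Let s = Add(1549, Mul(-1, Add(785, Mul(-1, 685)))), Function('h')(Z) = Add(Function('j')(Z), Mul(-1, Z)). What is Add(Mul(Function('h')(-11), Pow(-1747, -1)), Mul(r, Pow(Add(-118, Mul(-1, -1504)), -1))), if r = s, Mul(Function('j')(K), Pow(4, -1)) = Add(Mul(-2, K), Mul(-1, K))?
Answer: Rational(37035, 38434) ≈ 0.96360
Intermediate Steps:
Function('j')(K) = Mul(-12, K) (Function('j')(K) = Mul(4, Add(Mul(-2, K), Mul(-1, K))) = Mul(4, Mul(-3, K)) = Mul(-12, K))
Function('h')(Z) = Mul(-13, Z) (Function('h')(Z) = Add(Mul(-12, Z), Mul(-1, Z)) = Mul(-13, Z))
s = 1449 (s = Add(1549, Mul(-1, Add(785, -685))) = Add(1549, Mul(-1, 100)) = Add(1549, -100) = 1449)
r = 1449
Add(Mul(Function('h')(-11), Pow(-1747, -1)), Mul(r, Pow(Add(-118, Mul(-1, -1504)), -1))) = Add(Mul(Mul(-13, -11), Pow(-1747, -1)), Mul(1449, Pow(Add(-118, Mul(-1, -1504)), -1))) = Add(Mul(143, Rational(-1, 1747)), Mul(1449, Pow(Add(-118, 1504), -1))) = Add(Rational(-143, 1747), Mul(1449, Pow(1386, -1))) = Add(Rational(-143, 1747), Mul(1449, Rational(1, 1386))) = Add(Rational(-143, 1747), Rational(23, 22)) = Rational(37035, 38434)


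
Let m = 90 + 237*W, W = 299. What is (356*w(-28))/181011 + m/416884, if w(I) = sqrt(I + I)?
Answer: 70953/416884 + 712*I*sqrt(14)/181011 ≈ 0.1702 + 0.014718*I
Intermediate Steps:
w(I) = sqrt(2)*sqrt(I) (w(I) = sqrt(2*I) = sqrt(2)*sqrt(I))
m = 70953 (m = 90 + 237*299 = 90 + 70863 = 70953)
(356*w(-28))/181011 + m/416884 = (356*(sqrt(2)*sqrt(-28)))/181011 + 70953/416884 = (356*(sqrt(2)*(2*I*sqrt(7))))*(1/181011) + 70953*(1/416884) = (356*(2*I*sqrt(14)))*(1/181011) + 70953/416884 = (712*I*sqrt(14))*(1/181011) + 70953/416884 = 712*I*sqrt(14)/181011 + 70953/416884 = 70953/416884 + 712*I*sqrt(14)/181011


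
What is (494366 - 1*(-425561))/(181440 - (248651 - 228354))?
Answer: 919927/161143 ≈ 5.7088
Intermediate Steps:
(494366 - 1*(-425561))/(181440 - (248651 - 228354)) = (494366 + 425561)/(181440 - 1*20297) = 919927/(181440 - 20297) = 919927/161143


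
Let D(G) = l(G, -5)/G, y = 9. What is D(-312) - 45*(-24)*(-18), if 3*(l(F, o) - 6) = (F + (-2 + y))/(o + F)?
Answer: -5768087291/296712 ≈ -19440.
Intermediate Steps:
l(F, o) = 6 + (7 + F)/(3*(F + o)) (l(F, o) = 6 + ((F + (-2 + 9))/(o + F))/3 = 6 + ((F + 7)/(F + o))/3 = 6 + ((7 + F)/(F + o))/3 = 6 + (7 + F)/(3*(F + o)))
D(G) = (-83 + 19*G)/(3*G*(-5 + G)) (D(G) = ((7 + 18*(-5) + 19*G)/(3*(G - 5)))/G = ((7 - 90 + 19*G)/(3*(-5 + G)))/G = ((-83 + 19*G)/(3*(-5 + G)))/G = (-83 + 19*G)/(3*G*(-5 + G)))
D(-312) - 45*(-24)*(-18) = (⅓)*(-83 + 19*(-312))/(-312*(-5 - 312)) - 45*(-24)*(-18) = (⅓)*(-1/312)*(-83 - 5928)/(-317) - (-1080)*(-18) = (⅓)*(-1/312)*(-1/317)*(-6011) - 1*19440 = -6011/296712 - 19440 = -5768087291/296712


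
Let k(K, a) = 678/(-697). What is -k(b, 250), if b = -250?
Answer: 678/697 ≈ 0.97274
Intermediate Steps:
k(K, a) = -678/697 (k(K, a) = 678*(-1/697) = -678/697)
-k(b, 250) = -1*(-678/697) = 678/697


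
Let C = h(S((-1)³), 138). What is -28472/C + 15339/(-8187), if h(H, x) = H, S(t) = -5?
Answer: 77674523/13645 ≈ 5692.5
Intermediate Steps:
C = -5
-28472/C + 15339/(-8187) = -28472/(-5) + 15339/(-8187) = -28472*(-⅕) + 15339*(-1/8187) = 28472/5 - 5113/2729 = 77674523/13645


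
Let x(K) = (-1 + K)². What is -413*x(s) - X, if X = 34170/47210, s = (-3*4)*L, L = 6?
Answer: -10390343734/4721 ≈ -2.2009e+6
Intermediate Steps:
s = -72 (s = -3*4*6 = -12*6 = -72)
X = 3417/4721 (X = 34170*(1/47210) = 3417/4721 ≈ 0.72379)
-413*x(s) - X = -413*(-1 - 72)² - 1*3417/4721 = -413*(-73)² - 3417/4721 = -413*5329 - 3417/4721 = -2200877 - 3417/4721 = -10390343734/4721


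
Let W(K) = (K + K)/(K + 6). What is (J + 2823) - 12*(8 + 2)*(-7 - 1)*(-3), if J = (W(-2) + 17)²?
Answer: 199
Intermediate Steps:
W(K) = 2*K/(6 + K) (W(K) = (2*K)/(6 + K) = 2*K/(6 + K))
J = 256 (J = (2*(-2)/(6 - 2) + 17)² = (2*(-2)/4 + 17)² = (2*(-2)*(¼) + 17)² = (-1 + 17)² = 16² = 256)
(J + 2823) - 12*(8 + 2)*(-7 - 1)*(-3) = (256 + 2823) - 12*(8 + 2)*(-7 - 1)*(-3) = 3079 - 120*(-8)*(-3) = 3079 - 12*(-80)*(-3) = 3079 + 960*(-3) = 3079 - 2880 = 199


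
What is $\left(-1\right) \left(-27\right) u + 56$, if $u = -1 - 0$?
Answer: $29$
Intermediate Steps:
$u = -1$ ($u = -1 + 0 = -1$)
$\left(-1\right) \left(-27\right) u + 56 = \left(-1\right) \left(-27\right) \left(-1\right) + 56 = 27 \left(-1\right) + 56 = -27 + 56 = 29$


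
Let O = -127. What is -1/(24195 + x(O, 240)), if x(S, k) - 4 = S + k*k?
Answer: -1/81672 ≈ -1.2244e-5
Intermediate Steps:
x(S, k) = 4 + S + k**2 (x(S, k) = 4 + (S + k*k) = 4 + (S + k**2) = 4 + S + k**2)
-1/(24195 + x(O, 240)) = -1/(24195 + (4 - 127 + 240**2)) = -1/(24195 + (4 - 127 + 57600)) = -1/(24195 + 57477) = -1/81672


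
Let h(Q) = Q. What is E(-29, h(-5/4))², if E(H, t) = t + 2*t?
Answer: 225/16 ≈ 14.063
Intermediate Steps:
E(H, t) = 3*t
E(-29, h(-5/4))² = (3*(-5/4))² = (-15/4)² = 225/16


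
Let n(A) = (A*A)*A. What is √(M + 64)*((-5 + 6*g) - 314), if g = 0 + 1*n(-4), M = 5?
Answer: -703*√69 ≈ -5839.6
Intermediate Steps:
n(A) = A³ (n(A) = A²*A = A³)
g = -64 (g = 0 + 1*(-4)³ = 0 + 1*(-64) = 0 - 64 = -64)
√(M + 64)*((-5 + 6*g) - 314) = √(5 + 64)*((-5 + 6*(-64)) - 314) = √69*((-5 - 384) - 314) = √69*(-389 - 314) = √69*(-703) = -703*√69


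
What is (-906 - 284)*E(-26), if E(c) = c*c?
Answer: -804440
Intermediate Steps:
E(c) = c²
(-906 - 284)*E(-26) = (-906 - 284)*(-26)² = -1190*676 = -804440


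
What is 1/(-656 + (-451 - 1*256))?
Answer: -1/1363 ≈ -0.00073368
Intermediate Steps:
1/(-656 + (-451 - 1*256)) = 1/(-656 + (-451 - 256)) = 1/(-656 - 707) = 1/(-1363) = -1/1363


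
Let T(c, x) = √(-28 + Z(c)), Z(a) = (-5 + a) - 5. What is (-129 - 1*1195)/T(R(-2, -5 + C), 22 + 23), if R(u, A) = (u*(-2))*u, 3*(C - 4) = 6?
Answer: 662*I*√46/23 ≈ 195.21*I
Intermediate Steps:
C = 6 (C = 4 + (⅓)*6 = 4 + 2 = 6)
R(u, A) = -2*u² (R(u, A) = (-2*u)*u = -2*u²)
Z(a) = -10 + a
T(c, x) = √(-38 + c) (T(c, x) = √(-28 + (-10 + c)) = √(-38 + c))
(-129 - 1*1195)/T(R(-2, -5 + C), 22 + 23) = (-129 - 1*1195)/(√(-38 - 2*(-2)²)) = (-129 - 1195)/(√(-38 - 2*4)) = -1324/√(-38 - 8) = -1324*(-I*√46/46) = -(-662)*I*√46/23 = 662*I*√46/23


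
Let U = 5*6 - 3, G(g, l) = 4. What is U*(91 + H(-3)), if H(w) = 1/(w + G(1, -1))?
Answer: 2484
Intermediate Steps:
H(w) = 1/(4 + w) (H(w) = 1/(w + 4) = 1/(4 + w))
U = 27 (U = 30 - 3 = 27)
U*(91 + H(-3)) = 27*(91 + 1/(4 - 3)) = 27*(91 + 1/1) = 27*(91 + 1) = 27*92 = 2484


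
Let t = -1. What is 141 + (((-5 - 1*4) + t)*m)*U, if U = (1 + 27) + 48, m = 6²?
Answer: -27219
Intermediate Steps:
m = 36
U = 76 (U = 28 + 48 = 76)
141 + (((-5 - 1*4) + t)*m)*U = 141 + (((-5 - 1*4) - 1)*36)*76 = 141 + (((-5 - 4) - 1)*36)*76 = 141 + ((-9 - 1)*36)*76 = 141 - 10*36*76 = 141 - 360*76 = 141 - 27360 = -27219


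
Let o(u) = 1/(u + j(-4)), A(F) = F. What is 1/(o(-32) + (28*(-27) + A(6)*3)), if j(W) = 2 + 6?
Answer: -24/17713 ≈ -0.0013549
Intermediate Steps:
j(W) = 8
o(u) = 1/(8 + u) (o(u) = 1/(u + 8) = 1/(8 + u))
1/(o(-32) + (28*(-27) + A(6)*3)) = 1/(1/(8 - 32) + (28*(-27) + 6*3)) = 1/(1/(-24) + (-756 + 18)) = 1/(-1/24 - 738) = 1/(-17713/24) = -24/17713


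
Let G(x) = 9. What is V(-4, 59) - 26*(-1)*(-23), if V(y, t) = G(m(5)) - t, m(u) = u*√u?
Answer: -648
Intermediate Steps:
m(u) = u^(3/2)
V(y, t) = 9 - t
V(-4, 59) - 26*(-1)*(-23) = (9 - 1*59) - 26*(-1)*(-23) = (9 - 59) - (-26)*(-23) = -50 - 1*598 = -50 - 598 = -648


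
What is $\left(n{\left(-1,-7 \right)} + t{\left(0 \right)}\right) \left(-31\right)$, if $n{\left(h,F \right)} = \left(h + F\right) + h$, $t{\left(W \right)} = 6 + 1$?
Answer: $62$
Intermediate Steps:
$t{\left(W \right)} = 7$
$n{\left(h,F \right)} = F + 2 h$ ($n{\left(h,F \right)} = \left(F + h\right) + h = F + 2 h$)
$\left(n{\left(-1,-7 \right)} + t{\left(0 \right)}\right) \left(-31\right) = \left(\left(-7 + 2 \left(-1\right)\right) + 7\right) \left(-31\right) = \left(\left(-7 - 2\right) + 7\right) \left(-31\right) = \left(-9 + 7\right) \left(-31\right) = \left(-2\right) \left(-31\right) = 62$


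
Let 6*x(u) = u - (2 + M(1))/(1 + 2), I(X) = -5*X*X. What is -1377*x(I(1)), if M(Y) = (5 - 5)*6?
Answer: 2601/2 ≈ 1300.5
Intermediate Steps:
M(Y) = 0 (M(Y) = 0*6 = 0)
I(X) = -5*X²
x(u) = -⅑ + u/6 (x(u) = (u - (2 + 0)/(1 + 2))/6 = (u - 2/3)/6 = (u - 1*⅔)/6 = (u - ⅔)/6 = (-⅔ + u)/6 = -⅑ + u/6)
-1377*x(I(1)) = -1377*(-⅑ + (-5*1²)/6) = -1377*(-⅑ + (-5*1)/6) = -1377*(-⅑ + (⅙)*(-5)) = -1377*(-⅑ - ⅚) = -1377*(-17/18) = 2601/2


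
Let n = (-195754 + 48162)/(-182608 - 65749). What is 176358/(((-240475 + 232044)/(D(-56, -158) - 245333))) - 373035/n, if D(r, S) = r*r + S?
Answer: 5527168359322935/1244348152 ≈ 4.4418e+6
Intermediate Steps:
D(r, S) = S + r² (D(r, S) = r² + S = S + r²)
n = 147592/248357 (n = -147592/(-248357) = -147592*(-1/248357) = 147592/248357 ≈ 0.59427)
176358/(((-240475 + 232044)/(D(-56, -158) - 245333))) - 373035/n = 176358/(((-240475 + 232044)/((-158 + (-56)²) - 245333))) - 373035/147592/248357 = 176358/((-8431/((-158 + 3136) - 245333))) - 373035*248357/147592 = 176358/((-8431/(2978 - 245333))) - 92645853495/147592 = 176358/((-8431/(-242355))) - 92645853495/147592 = 176358/((-8431*(-1/242355))) - 92645853495/147592 = 176358/(8431/242355) - 92645853495/147592 = 176358*(242355/8431) - 92645853495/147592 = 42741243090/8431 - 92645853495/147592 = 5527168359322935/1244348152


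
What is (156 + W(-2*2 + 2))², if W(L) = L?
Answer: 23716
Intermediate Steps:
(156 + W(-2*2 + 2))² = (156 + (-2*2 + 2))² = (156 + (-4 + 2))² = (156 - 2)² = 154² = 23716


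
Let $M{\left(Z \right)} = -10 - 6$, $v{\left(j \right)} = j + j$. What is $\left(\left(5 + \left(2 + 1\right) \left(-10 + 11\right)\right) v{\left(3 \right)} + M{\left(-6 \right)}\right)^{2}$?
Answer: $1024$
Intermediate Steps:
$v{\left(j \right)} = 2 j$
$M{\left(Z \right)} = -16$ ($M{\left(Z \right)} = -10 - 6 = -16$)
$\left(\left(5 + \left(2 + 1\right) \left(-10 + 11\right)\right) v{\left(3 \right)} + M{\left(-6 \right)}\right)^{2} = \left(\left(5 + \left(2 + 1\right) \left(-10 + 11\right)\right) 2 \cdot 3 - 16\right)^{2} = \left(\left(5 + 3 \cdot 1\right) 6 - 16\right)^{2} = \left(\left(5 + 3\right) 6 - 16\right)^{2} = \left(8 \cdot 6 - 16\right)^{2} = \left(48 - 16\right)^{2} = 32^{2} = 1024$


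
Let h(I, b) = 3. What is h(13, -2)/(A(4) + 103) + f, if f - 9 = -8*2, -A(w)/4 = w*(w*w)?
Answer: -358/51 ≈ -7.0196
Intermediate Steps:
A(w) = -4*w³ (A(w) = -4*w*w*w = -4*w*w² = -4*w³)
f = -7 (f = 9 - 8*2 = 9 - 16 = -7)
h(13, -2)/(A(4) + 103) + f = 3/(-4*4³ + 103) - 7 = 3/(-4*64 + 103) - 7 = 3/(-256 + 103) - 7 = 3/(-153) - 7 = 3*(-1/153) - 7 = -1/51 - 7 = -358/51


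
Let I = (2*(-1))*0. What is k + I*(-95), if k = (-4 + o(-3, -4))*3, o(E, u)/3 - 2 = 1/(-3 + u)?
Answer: 33/7 ≈ 4.7143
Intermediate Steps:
o(E, u) = 6 + 3/(-3 + u)
I = 0 (I = -2*0 = 0)
k = 33/7 (k = (-4 + 3*(-5 + 2*(-4))/(-3 - 4))*3 = (-4 + 3*(-5 - 8)/(-7))*3 = (-4 + 3*(-1/7)*(-13))*3 = (-4 + 39/7)*3 = (11/7)*3 = 33/7 ≈ 4.7143)
k + I*(-95) = 33/7 + 0*(-95) = 33/7 + 0 = 33/7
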